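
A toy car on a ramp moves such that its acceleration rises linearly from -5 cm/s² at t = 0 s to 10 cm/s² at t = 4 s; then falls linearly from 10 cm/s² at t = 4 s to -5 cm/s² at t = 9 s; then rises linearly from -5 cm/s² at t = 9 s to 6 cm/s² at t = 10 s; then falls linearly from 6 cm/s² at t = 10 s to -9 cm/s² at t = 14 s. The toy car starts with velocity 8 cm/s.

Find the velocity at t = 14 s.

25 cm/s

Δv equals the area under the a-t graph; then v = v₀ + Δv.
0–4 s: ½(-5 + 10)(4) = 10 cm/s
4–9 s: ½(10 + -5)(5) = 12.5 cm/s
9–10 s: ½(-5 + 6)(1) = 0.5 cm/s
10–14 s: ½(6 + -9)(4) = -6 cm/s
Δv = 17 cm/s, so v(14) = 8 + (17) = 25 cm/s.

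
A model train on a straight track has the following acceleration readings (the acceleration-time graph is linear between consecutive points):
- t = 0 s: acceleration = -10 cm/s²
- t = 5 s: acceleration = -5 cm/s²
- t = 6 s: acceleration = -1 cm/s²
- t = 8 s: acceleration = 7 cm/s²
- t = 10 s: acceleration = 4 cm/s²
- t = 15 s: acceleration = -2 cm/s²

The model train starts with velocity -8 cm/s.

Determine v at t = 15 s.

-26.5 cm/s

Δv equals the area under the a-t graph; then v = v₀ + Δv.
0–5 s: ½(-10 + -5)(5) = -37.5 cm/s
5–6 s: ½(-5 + -1)(1) = -3 cm/s
6–8 s: ½(-1 + 7)(2) = 6 cm/s
8–10 s: ½(7 + 4)(2) = 11 cm/s
10–15 s: ½(4 + -2)(5) = 5 cm/s
Δv = -18.5 cm/s, so v(15) = -8 + (-18.5) = -26.5 cm/s.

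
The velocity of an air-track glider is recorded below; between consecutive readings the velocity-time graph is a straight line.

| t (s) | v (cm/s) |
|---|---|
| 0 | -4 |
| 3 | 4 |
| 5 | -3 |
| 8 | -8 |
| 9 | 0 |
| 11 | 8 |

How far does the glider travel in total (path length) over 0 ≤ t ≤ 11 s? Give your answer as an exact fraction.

533/14 cm

Total distance travelled is ∫|v| dt — sum the magnitudes of each area piece.
0–3 s: v = 0 at t = 1.5 s; triangle areas 3 + 3 = 6 cm
3–5 s: v = 0 at t = 29/7 s; triangle areas 16/7 + 9/7 = 25/7 cm
5–8 s: |½(-3 + -8)(3)| = 16.5 cm
8–9 s: |½(-8 + 0)(1)| = 4 cm
9–11 s: |½(0 + 8)(2)| = 8 cm
Total distance = 533/14 cm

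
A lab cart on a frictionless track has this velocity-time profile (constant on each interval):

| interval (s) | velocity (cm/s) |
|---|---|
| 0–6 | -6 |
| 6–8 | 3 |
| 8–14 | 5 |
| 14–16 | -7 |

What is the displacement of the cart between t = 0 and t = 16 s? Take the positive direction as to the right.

-14 cm

Net displacement equals the area under the velocity-time graph (areas below the axis count negative).
0–6 s: -6 × 6 = -36 cm
6–8 s: 3 × 2 = 6 cm
8–14 s: 5 × 6 = 30 cm
14–16 s: -7 × 2 = -14 cm
Net displacement = -14 cm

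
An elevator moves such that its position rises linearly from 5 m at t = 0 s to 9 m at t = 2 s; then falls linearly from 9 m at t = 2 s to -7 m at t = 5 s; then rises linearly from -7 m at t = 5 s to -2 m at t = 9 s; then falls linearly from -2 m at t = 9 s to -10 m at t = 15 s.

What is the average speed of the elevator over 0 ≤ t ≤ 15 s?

2.2 m/s

Average speed = (total path length)/(elapsed time); on a piecewise-linear x-t graph the path length is Σ|Δx|.
0–2 s: |Δx| = |9 − 5| = 4 m
2–5 s: |Δx| = |-7 − 9| = 16 m
5–9 s: |Δx| = |-2 − -7| = 5 m
9–15 s: |Δx| = |-10 − -2| = 8 m
Total path = 33 m; average speed = 33/15 = 2.2 m/s.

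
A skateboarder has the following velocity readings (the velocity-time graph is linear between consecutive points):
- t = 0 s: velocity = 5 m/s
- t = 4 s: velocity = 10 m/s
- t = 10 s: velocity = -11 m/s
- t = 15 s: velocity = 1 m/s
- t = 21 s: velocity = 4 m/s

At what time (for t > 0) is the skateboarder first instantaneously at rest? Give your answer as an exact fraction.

t = 48/7 s

v changes sign on 4–10 s (from 10 to -11); the graph is linear there, so v = 0 at t = 4 + (-10)·(10 − 4)/(-11 − 10) = 48/7 s.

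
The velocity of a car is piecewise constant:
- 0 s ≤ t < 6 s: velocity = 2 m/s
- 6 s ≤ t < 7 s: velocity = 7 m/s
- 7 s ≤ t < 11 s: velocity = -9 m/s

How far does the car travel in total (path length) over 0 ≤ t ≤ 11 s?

Distance (not displacement) is the total path length: add the absolute areas under v-t.
0–6 s: |2| × 6 = 12 m
6–7 s: |7| × 1 = 7 m
7–11 s: |-9| × 4 = 36 m
Total distance = 55 m

55 m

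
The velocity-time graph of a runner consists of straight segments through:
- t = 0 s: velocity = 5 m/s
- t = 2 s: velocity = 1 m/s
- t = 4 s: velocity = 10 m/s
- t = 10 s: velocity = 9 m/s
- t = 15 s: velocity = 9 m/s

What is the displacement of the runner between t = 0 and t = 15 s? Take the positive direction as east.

Displacement is the signed area under the v-t curve.
0–2 s: ½(5 + 1)(2) = 6 m
2–4 s: ½(1 + 10)(2) = 11 m
4–10 s: ½(10 + 9)(6) = 57 m
10–15 s: 9 × 5 = 45 m
Net displacement = 119 m

119 m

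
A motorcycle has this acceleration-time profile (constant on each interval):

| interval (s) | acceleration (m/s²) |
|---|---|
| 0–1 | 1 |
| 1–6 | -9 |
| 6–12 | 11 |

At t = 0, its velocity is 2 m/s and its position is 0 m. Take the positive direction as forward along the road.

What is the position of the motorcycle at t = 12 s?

-149 m

On each constant-a segment, Δv = aΔt and Δx = v₀Δt + ½aΔt²; chain segment to segment.
0–1 s: v starts 2 m/s; Δx = 2·1 + ½·1·1² = 2.5 m; v ends 3 m/s.
1–6 s: v starts 3 m/s; Δx = 3·5 + ½·-9·5² = -97.5 m; v ends -42 m/s.
6–12 s: v starts -42 m/s; Δx = -42·6 + ½·11·6² = -54 m; v ends 24 m/s.
x(12) = 0 + Σ Δx = -149 m.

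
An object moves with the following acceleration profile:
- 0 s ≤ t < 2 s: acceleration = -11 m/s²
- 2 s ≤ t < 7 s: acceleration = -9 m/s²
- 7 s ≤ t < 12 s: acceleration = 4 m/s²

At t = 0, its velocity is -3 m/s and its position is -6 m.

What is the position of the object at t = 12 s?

-571.5 m

On each constant-a segment, Δv = aΔt and Δx = v₀Δt + ½aΔt²; chain segment to segment.
0–2 s: v starts -3 m/s; Δx = -3·2 + ½·-11·2² = -28 m; v ends -25 m/s.
2–7 s: v starts -25 m/s; Δx = -25·5 + ½·-9·5² = -237.5 m; v ends -70 m/s.
7–12 s: v starts -70 m/s; Δx = -70·5 + ½·4·5² = -300 m; v ends -50 m/s.
x(12) = -6 + Σ Δx = -571.5 m.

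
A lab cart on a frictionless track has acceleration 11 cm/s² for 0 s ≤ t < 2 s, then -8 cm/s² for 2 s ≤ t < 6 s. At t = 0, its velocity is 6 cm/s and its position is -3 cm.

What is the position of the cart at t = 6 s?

79 cm

On each constant-a segment, Δv = aΔt and Δx = v₀Δt + ½aΔt²; chain segment to segment.
0–2 s: v starts 6 cm/s; Δx = 6·2 + ½·11·2² = 34 cm; v ends 28 cm/s.
2–6 s: v starts 28 cm/s; Δx = 28·4 + ½·-8·4² = 48 cm; v ends -4 cm/s.
x(6) = -3 + Σ Δx = 79 cm.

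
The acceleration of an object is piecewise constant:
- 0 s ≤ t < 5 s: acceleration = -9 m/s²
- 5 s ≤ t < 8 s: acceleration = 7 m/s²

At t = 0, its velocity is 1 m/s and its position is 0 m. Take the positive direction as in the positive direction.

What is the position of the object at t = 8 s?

-208 m

On each constant-a segment, Δv = aΔt and Δx = v₀Δt + ½aΔt²; chain segment to segment.
0–5 s: v starts 1 m/s; Δx = 1·5 + ½·-9·5² = -107.5 m; v ends -44 m/s.
5–8 s: v starts -44 m/s; Δx = -44·3 + ½·7·3² = -100.5 m; v ends -23 m/s.
x(8) = 0 + Σ Δx = -208 m.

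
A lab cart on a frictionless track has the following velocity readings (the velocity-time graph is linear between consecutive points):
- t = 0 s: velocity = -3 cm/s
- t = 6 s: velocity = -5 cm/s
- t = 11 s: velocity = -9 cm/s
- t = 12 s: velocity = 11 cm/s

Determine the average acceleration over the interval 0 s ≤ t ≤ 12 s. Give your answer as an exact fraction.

Average acceleration = Δv/Δt = (11 − -3)/(12 − 0) = 7/6 cm/s².

7/6 cm/s²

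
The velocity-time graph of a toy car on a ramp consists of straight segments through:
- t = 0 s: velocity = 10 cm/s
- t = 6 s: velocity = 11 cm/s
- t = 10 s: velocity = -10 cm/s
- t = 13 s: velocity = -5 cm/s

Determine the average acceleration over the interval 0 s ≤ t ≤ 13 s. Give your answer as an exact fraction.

-15/13 cm/s²

Average acceleration = Δv/Δt = (-5 − 10)/(13 − 0) = -15/13 cm/s².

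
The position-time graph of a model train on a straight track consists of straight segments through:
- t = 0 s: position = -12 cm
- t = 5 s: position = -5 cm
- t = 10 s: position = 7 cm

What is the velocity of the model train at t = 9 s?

2.4 cm/s

Velocity is the slope of the x-t graph on 5–10 s: (7 − -5)/(10 − 5) = 2.4 cm/s.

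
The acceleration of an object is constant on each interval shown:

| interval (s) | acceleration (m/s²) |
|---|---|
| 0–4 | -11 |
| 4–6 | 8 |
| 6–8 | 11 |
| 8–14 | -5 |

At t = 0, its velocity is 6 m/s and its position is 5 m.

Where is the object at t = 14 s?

-231 m

On each constant-a segment, Δv = aΔt and Δx = v₀Δt + ½aΔt²; chain segment to segment.
0–4 s: v starts 6 m/s; Δx = 6·4 + ½·-11·4² = -64 m; v ends -38 m/s.
4–6 s: v starts -38 m/s; Δx = -38·2 + ½·8·2² = -60 m; v ends -22 m/s.
6–8 s: v starts -22 m/s; Δx = -22·2 + ½·11·2² = -22 m; v ends 0 m/s.
8–14 s: v starts 0 m/s; Δx = 0·6 + ½·-5·6² = -90 m; v ends -30 m/s.
x(14) = 5 + Σ Δx = -231 m.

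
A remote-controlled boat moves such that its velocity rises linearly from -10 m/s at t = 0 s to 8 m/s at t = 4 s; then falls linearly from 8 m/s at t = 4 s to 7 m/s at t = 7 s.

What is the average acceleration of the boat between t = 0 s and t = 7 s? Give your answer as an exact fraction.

Average acceleration = Δv/Δt = (7 − -10)/(7 − 0) = 17/7 m/s².

17/7 m/s²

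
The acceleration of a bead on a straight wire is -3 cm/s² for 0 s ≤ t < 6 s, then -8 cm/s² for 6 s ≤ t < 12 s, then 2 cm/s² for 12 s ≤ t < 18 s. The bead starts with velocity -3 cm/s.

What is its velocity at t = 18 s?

Δv equals the area under the a-t graph; then v = v₀ + Δv.
0–6 s: -3 × 6 = -18 cm/s
6–12 s: -8 × 6 = -48 cm/s
12–18 s: 2 × 6 = 12 cm/s
Δv = -54 cm/s, so v(18) = -3 + (-54) = -57 cm/s.

-57 cm/s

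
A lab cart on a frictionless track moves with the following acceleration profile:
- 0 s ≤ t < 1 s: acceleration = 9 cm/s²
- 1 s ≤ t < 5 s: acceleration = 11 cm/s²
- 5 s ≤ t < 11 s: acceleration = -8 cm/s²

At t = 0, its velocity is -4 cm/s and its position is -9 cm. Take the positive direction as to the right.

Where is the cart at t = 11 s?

249.5 cm

On each constant-a segment, Δv = aΔt and Δx = v₀Δt + ½aΔt²; chain segment to segment.
0–1 s: v starts -4 cm/s; Δx = -4·1 + ½·9·1² = 0.5 cm; v ends 5 cm/s.
1–5 s: v starts 5 cm/s; Δx = 5·4 + ½·11·4² = 108 cm; v ends 49 cm/s.
5–11 s: v starts 49 cm/s; Δx = 49·6 + ½·-8·6² = 150 cm; v ends 1 cm/s.
x(11) = -9 + Σ Δx = 249.5 cm.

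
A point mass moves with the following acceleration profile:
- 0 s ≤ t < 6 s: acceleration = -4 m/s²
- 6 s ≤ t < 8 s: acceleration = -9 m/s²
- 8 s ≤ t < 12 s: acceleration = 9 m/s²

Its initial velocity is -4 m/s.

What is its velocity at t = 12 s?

-10 m/s

Δv equals the area under the a-t graph; then v = v₀ + Δv.
0–6 s: -4 × 6 = -24 m/s
6–8 s: -9 × 2 = -18 m/s
8–12 s: 9 × 4 = 36 m/s
Δv = -6 m/s, so v(12) = -4 + (-6) = -10 m/s.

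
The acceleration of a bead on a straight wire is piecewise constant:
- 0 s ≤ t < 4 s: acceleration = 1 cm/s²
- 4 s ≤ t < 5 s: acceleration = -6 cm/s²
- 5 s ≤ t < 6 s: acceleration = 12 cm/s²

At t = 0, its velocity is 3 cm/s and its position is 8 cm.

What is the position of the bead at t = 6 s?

On each constant-a segment, Δv = aΔt and Δx = v₀Δt + ½aΔt²; chain segment to segment.
0–4 s: v starts 3 cm/s; Δx = 3·4 + ½·1·4² = 20 cm; v ends 7 cm/s.
4–5 s: v starts 7 cm/s; Δx = 7·1 + ½·-6·1² = 4 cm; v ends 1 cm/s.
5–6 s: v starts 1 cm/s; Δx = 1·1 + ½·12·1² = 7 cm; v ends 13 cm/s.
x(6) = 8 + Σ Δx = 39 cm.

39 cm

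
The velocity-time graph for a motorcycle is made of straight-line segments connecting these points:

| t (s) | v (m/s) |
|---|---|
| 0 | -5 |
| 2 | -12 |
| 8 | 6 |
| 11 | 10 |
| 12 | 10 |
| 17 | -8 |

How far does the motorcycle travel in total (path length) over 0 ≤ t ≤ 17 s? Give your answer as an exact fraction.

Distance (not displacement) is the total path length: add the absolute areas under v-t.
0–2 s: |½(-5 + -12)(2)| = 17 m
2–8 s: v = 0 at t = 6 s; triangle areas 24 + 6 = 30 m
8–11 s: |½(6 + 10)(3)| = 24 m
11–12 s: |10| × 1 = 10 m
12–17 s: v = 0 at t = 133/9 s; triangle areas 125/9 + 80/9 = 205/9 m
Total distance = 934/9 m

934/9 m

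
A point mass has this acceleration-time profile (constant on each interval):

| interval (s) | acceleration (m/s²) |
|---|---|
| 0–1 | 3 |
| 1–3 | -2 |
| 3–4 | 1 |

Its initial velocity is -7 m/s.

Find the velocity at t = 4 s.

-7 m/s

Δv equals the area under the a-t graph; then v = v₀ + Δv.
0–1 s: 3 × 1 = 3 m/s
1–3 s: -2 × 2 = -4 m/s
3–4 s: 1 × 1 = 1 m/s
Δv = 0 m/s, so v(4) = -7 + (0) = -7 m/s.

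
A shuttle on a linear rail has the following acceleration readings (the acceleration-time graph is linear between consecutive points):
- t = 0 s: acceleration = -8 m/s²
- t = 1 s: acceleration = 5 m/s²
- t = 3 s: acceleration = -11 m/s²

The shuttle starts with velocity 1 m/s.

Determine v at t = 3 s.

Δv equals the area under the a-t graph; then v = v₀ + Δv.
0–1 s: ½(-8 + 5)(1) = -1.5 m/s
1–3 s: ½(5 + -11)(2) = -6 m/s
Δv = -7.5 m/s, so v(3) = 1 + (-7.5) = -6.5 m/s.

-6.5 m/s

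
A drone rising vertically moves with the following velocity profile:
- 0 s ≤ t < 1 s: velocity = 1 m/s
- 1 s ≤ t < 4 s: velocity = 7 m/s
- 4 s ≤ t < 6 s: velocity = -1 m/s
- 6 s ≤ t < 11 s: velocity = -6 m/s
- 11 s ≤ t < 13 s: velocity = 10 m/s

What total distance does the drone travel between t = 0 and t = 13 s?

74 m

Distance (not displacement) is the total path length: add the absolute areas under v-t.
0–1 s: |1| × 1 = 1 m
1–4 s: |7| × 3 = 21 m
4–6 s: |-1| × 2 = 2 m
6–11 s: |-6| × 5 = 30 m
11–13 s: |10| × 2 = 20 m
Total distance = 74 m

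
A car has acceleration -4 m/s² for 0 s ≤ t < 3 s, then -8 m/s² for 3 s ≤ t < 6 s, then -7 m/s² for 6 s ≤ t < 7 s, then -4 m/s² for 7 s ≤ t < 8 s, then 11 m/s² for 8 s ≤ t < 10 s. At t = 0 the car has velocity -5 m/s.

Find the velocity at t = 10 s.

Δv equals the area under the a-t graph; then v = v₀ + Δv.
0–3 s: -4 × 3 = -12 m/s
3–6 s: -8 × 3 = -24 m/s
6–7 s: -7 × 1 = -7 m/s
7–8 s: -4 × 1 = -4 m/s
8–10 s: 11 × 2 = 22 m/s
Δv = -25 m/s, so v(10) = -5 + (-25) = -30 m/s.

-30 m/s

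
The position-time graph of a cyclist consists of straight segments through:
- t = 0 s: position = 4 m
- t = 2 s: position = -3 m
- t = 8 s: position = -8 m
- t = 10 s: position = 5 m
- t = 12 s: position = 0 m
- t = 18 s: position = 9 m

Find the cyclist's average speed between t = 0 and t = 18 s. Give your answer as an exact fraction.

13/6 m/s

Average speed = (total path length)/(elapsed time); on a piecewise-linear x-t graph the path length is Σ|Δx|.
0–2 s: |Δx| = |-3 − 4| = 7 m
2–8 s: |Δx| = |-8 − -3| = 5 m
8–10 s: |Δx| = |5 − -8| = 13 m
10–12 s: |Δx| = |0 − 5| = 5 m
12–18 s: |Δx| = |9 − 0| = 9 m
Total path = 39 m; average speed = 39/18 = 13/6 m/s.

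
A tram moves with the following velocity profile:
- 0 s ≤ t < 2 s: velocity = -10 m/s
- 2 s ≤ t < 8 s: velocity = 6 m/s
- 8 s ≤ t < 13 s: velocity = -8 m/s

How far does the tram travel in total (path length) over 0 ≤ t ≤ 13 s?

Total distance travelled is ∫|v| dt — sum the magnitudes of each area piece.
0–2 s: |-10| × 2 = 20 m
2–8 s: |6| × 6 = 36 m
8–13 s: |-8| × 5 = 40 m
Total distance = 96 m

96 m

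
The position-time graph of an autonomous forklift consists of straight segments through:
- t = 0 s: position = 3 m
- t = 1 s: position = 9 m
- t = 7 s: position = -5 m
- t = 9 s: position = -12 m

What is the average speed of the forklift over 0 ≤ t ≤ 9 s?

3 m/s

Average speed = (total path length)/(elapsed time); on a piecewise-linear x-t graph the path length is Σ|Δx|.
0–1 s: |Δx| = |9 − 3| = 6 m
1–7 s: |Δx| = |-5 − 9| = 14 m
7–9 s: |Δx| = |-12 − -5| = 7 m
Total path = 27 m; average speed = 27/9 = 3 m/s.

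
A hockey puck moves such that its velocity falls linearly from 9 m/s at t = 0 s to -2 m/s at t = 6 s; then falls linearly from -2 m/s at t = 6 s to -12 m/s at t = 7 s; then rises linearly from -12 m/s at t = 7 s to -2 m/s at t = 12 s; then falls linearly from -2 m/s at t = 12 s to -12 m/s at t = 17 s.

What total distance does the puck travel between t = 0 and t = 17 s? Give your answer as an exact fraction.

Total distance travelled is ∫|v| dt — sum the magnitudes of each area piece.
0–6 s: v = 0 at t = 54/11 s; triangle areas 243/11 + 12/11 = 255/11 m
6–7 s: |½(-2 + -12)(1)| = 7 m
7–12 s: |½(-12 + -2)(5)| = 35 m
12–17 s: |½(-2 + -12)(5)| = 35 m
Total distance = 1102/11 m

1102/11 m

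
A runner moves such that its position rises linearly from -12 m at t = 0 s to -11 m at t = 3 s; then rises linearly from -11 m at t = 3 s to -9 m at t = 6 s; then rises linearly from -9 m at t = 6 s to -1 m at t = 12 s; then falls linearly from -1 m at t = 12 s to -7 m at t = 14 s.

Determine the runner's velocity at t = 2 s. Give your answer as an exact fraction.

1/3 m/s

Velocity is the slope of the x-t graph on 0–3 s: (-11 − -12)/(3 − 0) = 1/3 m/s.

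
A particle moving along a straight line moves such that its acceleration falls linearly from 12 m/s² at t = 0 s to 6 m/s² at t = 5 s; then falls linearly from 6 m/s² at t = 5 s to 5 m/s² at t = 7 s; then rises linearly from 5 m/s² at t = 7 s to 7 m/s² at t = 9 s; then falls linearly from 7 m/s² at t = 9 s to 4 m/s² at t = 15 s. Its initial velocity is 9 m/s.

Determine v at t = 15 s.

110 m/s

Δv equals the area under the a-t graph; then v = v₀ + Δv.
0–5 s: ½(12 + 6)(5) = 45 m/s
5–7 s: ½(6 + 5)(2) = 11 m/s
7–9 s: ½(5 + 7)(2) = 12 m/s
9–15 s: ½(7 + 4)(6) = 33 m/s
Δv = 101 m/s, so v(15) = 9 + (101) = 110 m/s.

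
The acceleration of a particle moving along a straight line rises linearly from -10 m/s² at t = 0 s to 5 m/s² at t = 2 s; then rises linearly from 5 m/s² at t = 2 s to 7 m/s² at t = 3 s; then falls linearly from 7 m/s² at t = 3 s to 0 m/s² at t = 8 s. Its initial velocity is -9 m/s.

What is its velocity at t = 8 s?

Δv equals the area under the a-t graph; then v = v₀ + Δv.
0–2 s: ½(-10 + 5)(2) = -5 m/s
2–3 s: ½(5 + 7)(1) = 6 m/s
3–8 s: ½(7 + 0)(5) = 17.5 m/s
Δv = 18.5 m/s, so v(8) = -9 + (18.5) = 9.5 m/s.

9.5 m/s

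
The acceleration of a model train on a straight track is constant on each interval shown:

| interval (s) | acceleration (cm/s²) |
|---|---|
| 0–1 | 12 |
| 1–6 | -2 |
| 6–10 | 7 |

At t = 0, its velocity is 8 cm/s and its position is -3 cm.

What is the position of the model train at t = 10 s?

On each constant-a segment, Δv = aΔt and Δx = v₀Δt + ½aΔt²; chain segment to segment.
0–1 s: v starts 8 cm/s; Δx = 8·1 + ½·12·1² = 14 cm; v ends 20 cm/s.
1–6 s: v starts 20 cm/s; Δx = 20·5 + ½·-2·5² = 75 cm; v ends 10 cm/s.
6–10 s: v starts 10 cm/s; Δx = 10·4 + ½·7·4² = 96 cm; v ends 38 cm/s.
x(10) = -3 + Σ Δx = 182 cm.

182 cm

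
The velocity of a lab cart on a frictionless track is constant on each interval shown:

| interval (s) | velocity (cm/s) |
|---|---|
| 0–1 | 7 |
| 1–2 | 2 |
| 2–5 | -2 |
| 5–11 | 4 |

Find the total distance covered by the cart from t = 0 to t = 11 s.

39 cm

Distance (not displacement) is the total path length: add the absolute areas under v-t.
0–1 s: |7| × 1 = 7 cm
1–2 s: |2| × 1 = 2 cm
2–5 s: |-2| × 3 = 6 cm
5–11 s: |4| × 6 = 24 cm
Total distance = 39 cm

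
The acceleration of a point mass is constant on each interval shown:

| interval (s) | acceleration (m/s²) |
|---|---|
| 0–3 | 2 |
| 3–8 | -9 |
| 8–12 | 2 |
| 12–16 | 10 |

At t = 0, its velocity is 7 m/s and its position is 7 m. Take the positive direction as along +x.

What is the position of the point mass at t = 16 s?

-138.5 m

On each constant-a segment, Δv = aΔt and Δx = v₀Δt + ½aΔt²; chain segment to segment.
0–3 s: v starts 7 m/s; Δx = 7·3 + ½·2·3² = 30 m; v ends 13 m/s.
3–8 s: v starts 13 m/s; Δx = 13·5 + ½·-9·5² = -47.5 m; v ends -32 m/s.
8–12 s: v starts -32 m/s; Δx = -32·4 + ½·2·4² = -112 m; v ends -24 m/s.
12–16 s: v starts -24 m/s; Δx = -24·4 + ½·10·4² = -16 m; v ends 16 m/s.
x(16) = 7 + Σ Δx = -138.5 m.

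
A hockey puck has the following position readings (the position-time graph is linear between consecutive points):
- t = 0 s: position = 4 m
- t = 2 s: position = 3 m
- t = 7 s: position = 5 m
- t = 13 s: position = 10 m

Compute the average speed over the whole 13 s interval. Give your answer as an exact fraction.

8/13 m/s

Average speed = (total path length)/(elapsed time); on a piecewise-linear x-t graph the path length is Σ|Δx|.
0–2 s: |Δx| = |3 − 4| = 1 m
2–7 s: |Δx| = |5 − 3| = 2 m
7–13 s: |Δx| = |10 − 5| = 5 m
Total path = 8 m; average speed = 8/13 = 8/13 m/s.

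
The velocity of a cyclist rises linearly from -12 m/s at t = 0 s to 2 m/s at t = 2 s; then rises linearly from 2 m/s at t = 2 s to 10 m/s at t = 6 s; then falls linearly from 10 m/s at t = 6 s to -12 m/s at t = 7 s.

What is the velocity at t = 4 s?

On 2–6 s the graph is linear from 2 to 10 m/s: v(4) = 2 + (10 − 2)·(4 − 2)/(6 − 2) = 6 m/s.

6 m/s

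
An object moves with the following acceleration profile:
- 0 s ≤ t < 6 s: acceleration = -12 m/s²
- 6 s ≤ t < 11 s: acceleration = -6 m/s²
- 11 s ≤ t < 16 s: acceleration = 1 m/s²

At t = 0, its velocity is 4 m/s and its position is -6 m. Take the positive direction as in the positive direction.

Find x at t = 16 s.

On each constant-a segment, Δv = aΔt and Δx = v₀Δt + ½aΔt²; chain segment to segment.
0–6 s: v starts 4 m/s; Δx = 4·6 + ½·-12·6² = -192 m; v ends -68 m/s.
6–11 s: v starts -68 m/s; Δx = -68·5 + ½·-6·5² = -415 m; v ends -98 m/s.
11–16 s: v starts -98 m/s; Δx = -98·5 + ½·1·5² = -477.5 m; v ends -93 m/s.
x(16) = -6 + Σ Δx = -1090.5 m.

-1090.5 m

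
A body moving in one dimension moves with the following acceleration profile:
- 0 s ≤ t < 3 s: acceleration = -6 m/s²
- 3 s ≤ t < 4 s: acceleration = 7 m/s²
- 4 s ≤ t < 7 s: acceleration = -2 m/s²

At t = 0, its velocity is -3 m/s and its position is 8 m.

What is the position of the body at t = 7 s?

On each constant-a segment, Δv = aΔt and Δx = v₀Δt + ½aΔt²; chain segment to segment.
0–3 s: v starts -3 m/s; Δx = -3·3 + ½·-6·3² = -36 m; v ends -21 m/s.
3–4 s: v starts -21 m/s; Δx = -21·1 + ½·7·1² = -17.5 m; v ends -14 m/s.
4–7 s: v starts -14 m/s; Δx = -14·3 + ½·-2·3² = -51 m; v ends -20 m/s.
x(7) = 8 + Σ Δx = -96.5 m.

-96.5 m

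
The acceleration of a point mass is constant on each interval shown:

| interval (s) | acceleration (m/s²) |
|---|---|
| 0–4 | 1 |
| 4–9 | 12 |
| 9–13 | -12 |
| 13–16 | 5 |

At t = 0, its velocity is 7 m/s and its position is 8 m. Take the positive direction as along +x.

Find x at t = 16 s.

On each constant-a segment, Δv = aΔt and Δx = v₀Δt + ½aΔt²; chain segment to segment.
0–4 s: v starts 7 m/s; Δx = 7·4 + ½·1·4² = 36 m; v ends 11 m/s.
4–9 s: v starts 11 m/s; Δx = 11·5 + ½·12·5² = 205 m; v ends 71 m/s.
9–13 s: v starts 71 m/s; Δx = 71·4 + ½·-12·4² = 188 m; v ends 23 m/s.
13–16 s: v starts 23 m/s; Δx = 23·3 + ½·5·3² = 91.5 m; v ends 38 m/s.
x(16) = 8 + Σ Δx = 528.5 m.

528.5 m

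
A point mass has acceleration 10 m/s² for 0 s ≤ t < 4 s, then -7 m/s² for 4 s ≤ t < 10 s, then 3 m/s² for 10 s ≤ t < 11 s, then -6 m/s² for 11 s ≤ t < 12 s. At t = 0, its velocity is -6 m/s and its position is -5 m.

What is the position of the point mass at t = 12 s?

On each constant-a segment, Δv = aΔt and Δx = v₀Δt + ½aΔt²; chain segment to segment.
0–4 s: v starts -6 m/s; Δx = -6·4 + ½·10·4² = 56 m; v ends 34 m/s.
4–10 s: v starts 34 m/s; Δx = 34·6 + ½·-7·6² = 78 m; v ends -8 m/s.
10–11 s: v starts -8 m/s; Δx = -8·1 + ½·3·1² = -6.5 m; v ends -5 m/s.
11–12 s: v starts -5 m/s; Δx = -5·1 + ½·-6·1² = -8 m; v ends -11 m/s.
x(12) = -5 + Σ Δx = 114.5 m.

114.5 m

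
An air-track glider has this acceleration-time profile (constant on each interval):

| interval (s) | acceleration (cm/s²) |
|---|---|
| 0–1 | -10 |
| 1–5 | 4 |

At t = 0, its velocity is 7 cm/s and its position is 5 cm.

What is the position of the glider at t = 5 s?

27 cm

On each constant-a segment, Δv = aΔt and Δx = v₀Δt + ½aΔt²; chain segment to segment.
0–1 s: v starts 7 cm/s; Δx = 7·1 + ½·-10·1² = 2 cm; v ends -3 cm/s.
1–5 s: v starts -3 cm/s; Δx = -3·4 + ½·4·4² = 20 cm; v ends 13 cm/s.
x(5) = 5 + Σ Δx = 27 cm.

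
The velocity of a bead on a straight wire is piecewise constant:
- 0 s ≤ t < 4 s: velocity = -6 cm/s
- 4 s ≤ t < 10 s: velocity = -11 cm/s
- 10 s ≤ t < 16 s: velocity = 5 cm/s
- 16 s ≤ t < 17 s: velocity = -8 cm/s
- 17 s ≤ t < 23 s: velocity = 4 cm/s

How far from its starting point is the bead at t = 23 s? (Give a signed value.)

Net displacement equals the area under the velocity-time graph (areas below the axis count negative).
0–4 s: -6 × 4 = -24 cm
4–10 s: -11 × 6 = -66 cm
10–16 s: 5 × 6 = 30 cm
16–17 s: -8 × 1 = -8 cm
17–23 s: 4 × 6 = 24 cm
Net displacement = -44 cm

-44 cm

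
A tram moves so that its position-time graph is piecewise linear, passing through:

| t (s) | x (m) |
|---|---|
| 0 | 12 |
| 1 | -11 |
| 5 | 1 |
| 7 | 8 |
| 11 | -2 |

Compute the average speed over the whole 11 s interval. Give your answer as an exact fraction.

Average speed = (total path length)/(elapsed time); on a piecewise-linear x-t graph the path length is Σ|Δx|.
0–1 s: |Δx| = |-11 − 12| = 23 m
1–5 s: |Δx| = |1 − -11| = 12 m
5–7 s: |Δx| = |8 − 1| = 7 m
7–11 s: |Δx| = |-2 − 8| = 10 m
Total path = 52 m; average speed = 52/11 = 52/11 m/s.

52/11 m/s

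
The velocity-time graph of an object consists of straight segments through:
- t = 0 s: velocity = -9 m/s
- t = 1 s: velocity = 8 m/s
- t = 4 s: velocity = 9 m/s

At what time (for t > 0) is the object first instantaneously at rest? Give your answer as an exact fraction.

v changes sign on 0–1 s (from -9 to 8); the graph is linear there, so v = 0 at t = 0 + (9)·(1 − 0)/(8 − -9) = 9/17 s.

t = 9/17 s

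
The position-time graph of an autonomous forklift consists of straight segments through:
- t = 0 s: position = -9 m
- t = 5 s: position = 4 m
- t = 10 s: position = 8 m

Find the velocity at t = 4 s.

Velocity is the slope of the x-t graph on 0–5 s: (4 − -9)/(5 − 0) = 2.6 m/s.

2.6 m/s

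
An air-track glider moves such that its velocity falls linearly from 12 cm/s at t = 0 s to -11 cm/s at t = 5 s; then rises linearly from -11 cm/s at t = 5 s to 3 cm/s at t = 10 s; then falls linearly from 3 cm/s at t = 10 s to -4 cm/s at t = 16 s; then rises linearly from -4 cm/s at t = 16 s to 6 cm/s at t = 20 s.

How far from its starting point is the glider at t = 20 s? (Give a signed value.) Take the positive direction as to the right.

Displacement is the signed area under the v-t curve.
0–5 s: ½(12 + -11)(5) = 2.5 cm
5–10 s: ½(-11 + 3)(5) = -20 cm
10–16 s: ½(3 + -4)(6) = -3 cm
16–20 s: ½(-4 + 6)(4) = 4 cm
Net displacement = -16.5 cm

-16.5 cm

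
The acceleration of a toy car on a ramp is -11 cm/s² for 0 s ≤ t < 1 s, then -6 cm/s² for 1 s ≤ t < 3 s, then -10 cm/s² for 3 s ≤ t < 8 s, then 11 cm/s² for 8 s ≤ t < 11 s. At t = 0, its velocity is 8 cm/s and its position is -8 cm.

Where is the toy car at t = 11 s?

-369 cm

On each constant-a segment, Δv = aΔt and Δx = v₀Δt + ½aΔt²; chain segment to segment.
0–1 s: v starts 8 cm/s; Δx = 8·1 + ½·-11·1² = 2.5 cm; v ends -3 cm/s.
1–3 s: v starts -3 cm/s; Δx = -3·2 + ½·-6·2² = -18 cm; v ends -15 cm/s.
3–8 s: v starts -15 cm/s; Δx = -15·5 + ½·-10·5² = -200 cm; v ends -65 cm/s.
8–11 s: v starts -65 cm/s; Δx = -65·3 + ½·11·3² = -145.5 cm; v ends -32 cm/s.
x(11) = -8 + Σ Δx = -369 cm.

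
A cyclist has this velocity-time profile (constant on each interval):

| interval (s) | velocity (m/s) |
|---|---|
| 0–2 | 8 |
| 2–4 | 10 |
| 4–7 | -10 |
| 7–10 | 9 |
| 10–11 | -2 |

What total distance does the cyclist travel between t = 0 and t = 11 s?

Total distance travelled is ∫|v| dt — sum the magnitudes of each area piece.
0–2 s: |8| × 2 = 16 m
2–4 s: |10| × 2 = 20 m
4–7 s: |-10| × 3 = 30 m
7–10 s: |9| × 3 = 27 m
10–11 s: |-2| × 1 = 2 m
Total distance = 95 m

95 m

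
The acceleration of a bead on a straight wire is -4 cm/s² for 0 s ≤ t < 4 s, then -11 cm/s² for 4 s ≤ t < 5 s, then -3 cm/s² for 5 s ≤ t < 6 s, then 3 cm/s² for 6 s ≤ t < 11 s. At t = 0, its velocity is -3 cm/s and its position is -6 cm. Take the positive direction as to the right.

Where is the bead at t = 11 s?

-233.5 cm

On each constant-a segment, Δv = aΔt and Δx = v₀Δt + ½aΔt²; chain segment to segment.
0–4 s: v starts -3 cm/s; Δx = -3·4 + ½·-4·4² = -44 cm; v ends -19 cm/s.
4–5 s: v starts -19 cm/s; Δx = -19·1 + ½·-11·1² = -24.5 cm; v ends -30 cm/s.
5–6 s: v starts -30 cm/s; Δx = -30·1 + ½·-3·1² = -31.5 cm; v ends -33 cm/s.
6–11 s: v starts -33 cm/s; Δx = -33·5 + ½·3·5² = -127.5 cm; v ends -18 cm/s.
x(11) = -6 + Σ Δx = -233.5 cm.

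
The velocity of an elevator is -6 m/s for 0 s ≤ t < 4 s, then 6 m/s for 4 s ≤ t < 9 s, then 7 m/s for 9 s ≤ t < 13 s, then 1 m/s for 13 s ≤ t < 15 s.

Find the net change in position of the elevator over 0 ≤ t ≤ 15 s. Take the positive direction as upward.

36 m

Displacement is the signed area under the v-t curve.
0–4 s: -6 × 4 = -24 m
4–9 s: 6 × 5 = 30 m
9–13 s: 7 × 4 = 28 m
13–15 s: 1 × 2 = 2 m
Net displacement = 36 m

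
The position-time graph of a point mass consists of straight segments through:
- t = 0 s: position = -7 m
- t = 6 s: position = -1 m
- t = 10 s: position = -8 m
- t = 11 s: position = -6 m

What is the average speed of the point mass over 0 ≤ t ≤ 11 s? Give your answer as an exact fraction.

Average speed = (total path length)/(elapsed time); on a piecewise-linear x-t graph the path length is Σ|Δx|.
0–6 s: |Δx| = |-1 − -7| = 6 m
6–10 s: |Δx| = |-8 − -1| = 7 m
10–11 s: |Δx| = |-6 − -8| = 2 m
Total path = 15 m; average speed = 15/11 = 15/11 m/s.

15/11 m/s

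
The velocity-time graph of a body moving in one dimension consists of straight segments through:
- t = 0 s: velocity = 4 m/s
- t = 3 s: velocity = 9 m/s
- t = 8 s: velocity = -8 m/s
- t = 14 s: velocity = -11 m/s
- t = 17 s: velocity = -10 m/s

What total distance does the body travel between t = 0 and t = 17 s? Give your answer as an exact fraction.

Distance (not displacement) is the total path length: add the absolute areas under v-t.
0–3 s: |½(4 + 9)(3)| = 19.5 m
3–8 s: v = 0 at t = 96/17 s; triangle areas 405/34 + 160/17 = 725/34 m
8–14 s: |½(-8 + -11)(6)| = 57 m
14–17 s: |½(-11 + -10)(3)| = 31.5 m
Total distance = 4397/34 m

4397/34 m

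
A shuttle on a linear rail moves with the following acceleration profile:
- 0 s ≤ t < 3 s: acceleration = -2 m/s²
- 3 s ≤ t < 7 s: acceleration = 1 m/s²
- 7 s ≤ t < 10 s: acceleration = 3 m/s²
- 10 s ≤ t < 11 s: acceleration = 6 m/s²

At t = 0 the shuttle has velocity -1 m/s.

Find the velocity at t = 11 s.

12 m/s

Δv equals the area under the a-t graph; then v = v₀ + Δv.
0–3 s: -2 × 3 = -6 m/s
3–7 s: 1 × 4 = 4 m/s
7–10 s: 3 × 3 = 9 m/s
10–11 s: 6 × 1 = 6 m/s
Δv = 13 m/s, so v(11) = -1 + (13) = 12 m/s.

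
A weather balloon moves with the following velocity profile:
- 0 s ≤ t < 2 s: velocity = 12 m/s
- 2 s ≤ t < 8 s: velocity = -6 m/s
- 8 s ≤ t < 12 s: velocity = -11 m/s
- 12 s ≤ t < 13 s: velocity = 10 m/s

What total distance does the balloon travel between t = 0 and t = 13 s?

114 m

Total distance travelled is ∫|v| dt — sum the magnitudes of each area piece.
0–2 s: |12| × 2 = 24 m
2–8 s: |-6| × 6 = 36 m
8–12 s: |-11| × 4 = 44 m
12–13 s: |10| × 1 = 10 m
Total distance = 114 m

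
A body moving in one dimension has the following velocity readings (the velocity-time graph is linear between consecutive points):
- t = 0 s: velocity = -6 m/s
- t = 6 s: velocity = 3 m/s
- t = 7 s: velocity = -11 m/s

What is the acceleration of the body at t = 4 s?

Acceleration is the slope of the v-t graph on 0–6 s: (3 − -6)/(6 − 0) = 1.5 m/s².

1.5 m/s²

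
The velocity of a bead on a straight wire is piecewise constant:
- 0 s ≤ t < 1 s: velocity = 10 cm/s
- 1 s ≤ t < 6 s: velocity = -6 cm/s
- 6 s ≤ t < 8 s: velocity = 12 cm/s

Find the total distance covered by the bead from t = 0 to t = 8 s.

64 cm

Distance (not displacement) is the total path length: add the absolute areas under v-t.
0–1 s: |10| × 1 = 10 cm
1–6 s: |-6| × 5 = 30 cm
6–8 s: |12| × 2 = 24 cm
Total distance = 64 cm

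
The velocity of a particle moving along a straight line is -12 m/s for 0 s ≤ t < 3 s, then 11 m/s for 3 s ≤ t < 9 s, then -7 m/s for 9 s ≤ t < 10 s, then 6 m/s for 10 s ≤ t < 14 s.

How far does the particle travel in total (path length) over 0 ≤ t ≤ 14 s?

133 m

Total distance travelled is ∫|v| dt — sum the magnitudes of each area piece.
0–3 s: |-12| × 3 = 36 m
3–9 s: |11| × 6 = 66 m
9–10 s: |-7| × 1 = 7 m
10–14 s: |6| × 4 = 24 m
Total distance = 133 m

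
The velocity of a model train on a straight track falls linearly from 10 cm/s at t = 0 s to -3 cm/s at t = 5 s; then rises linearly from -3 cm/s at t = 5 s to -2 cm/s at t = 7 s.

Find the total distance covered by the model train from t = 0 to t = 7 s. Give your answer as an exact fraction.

675/26 cm

Total distance travelled is ∫|v| dt — sum the magnitudes of each area piece.
0–5 s: v = 0 at t = 50/13 s; triangle areas 250/13 + 45/26 = 545/26 cm
5–7 s: |½(-3 + -2)(2)| = 5 cm
Total distance = 675/26 cm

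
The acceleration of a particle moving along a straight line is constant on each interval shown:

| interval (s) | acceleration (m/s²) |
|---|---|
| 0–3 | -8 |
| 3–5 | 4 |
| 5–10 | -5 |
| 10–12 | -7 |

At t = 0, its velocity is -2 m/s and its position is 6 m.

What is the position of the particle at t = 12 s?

On each constant-a segment, Δv = aΔt and Δx = v₀Δt + ½aΔt²; chain segment to segment.
0–3 s: v starts -2 m/s; Δx = -2·3 + ½·-8·3² = -42 m; v ends -26 m/s.
3–5 s: v starts -26 m/s; Δx = -26·2 + ½·4·2² = -44 m; v ends -18 m/s.
5–10 s: v starts -18 m/s; Δx = -18·5 + ½·-5·5² = -152.5 m; v ends -43 m/s.
10–12 s: v starts -43 m/s; Δx = -43·2 + ½·-7·2² = -100 m; v ends -57 m/s.
x(12) = 6 + Σ Δx = -332.5 m.

-332.5 m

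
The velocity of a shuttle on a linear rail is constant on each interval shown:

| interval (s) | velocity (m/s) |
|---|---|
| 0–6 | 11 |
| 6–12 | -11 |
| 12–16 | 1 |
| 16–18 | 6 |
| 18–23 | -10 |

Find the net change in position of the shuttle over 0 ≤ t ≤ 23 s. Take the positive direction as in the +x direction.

-34 m

Net displacement equals the area under the velocity-time graph (areas below the axis count negative).
0–6 s: 11 × 6 = 66 m
6–12 s: -11 × 6 = -66 m
12–16 s: 1 × 4 = 4 m
16–18 s: 6 × 2 = 12 m
18–23 s: -10 × 5 = -50 m
Net displacement = -34 m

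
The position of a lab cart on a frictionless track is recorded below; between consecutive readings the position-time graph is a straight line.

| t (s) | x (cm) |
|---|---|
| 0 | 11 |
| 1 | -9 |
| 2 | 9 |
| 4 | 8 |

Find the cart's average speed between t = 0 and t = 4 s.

Average speed = (total path length)/(elapsed time); on a piecewise-linear x-t graph the path length is Σ|Δx|.
0–1 s: |Δx| = |-9 − 11| = 20 cm
1–2 s: |Δx| = |9 − -9| = 18 cm
2–4 s: |Δx| = |8 − 9| = 1 cm
Total path = 39 cm; average speed = 39/4 = 9.75 cm/s.

9.75 cm/s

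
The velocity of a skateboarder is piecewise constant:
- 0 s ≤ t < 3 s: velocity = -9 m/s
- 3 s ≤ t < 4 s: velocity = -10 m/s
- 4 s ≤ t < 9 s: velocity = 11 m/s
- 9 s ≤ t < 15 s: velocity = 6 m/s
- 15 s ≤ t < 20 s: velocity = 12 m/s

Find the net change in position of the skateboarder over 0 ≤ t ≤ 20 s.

Net displacement equals the area under the velocity-time graph (areas below the axis count negative).
0–3 s: -9 × 3 = -27 m
3–4 s: -10 × 1 = -10 m
4–9 s: 11 × 5 = 55 m
9–15 s: 6 × 6 = 36 m
15–20 s: 12 × 5 = 60 m
Net displacement = 114 m

114 m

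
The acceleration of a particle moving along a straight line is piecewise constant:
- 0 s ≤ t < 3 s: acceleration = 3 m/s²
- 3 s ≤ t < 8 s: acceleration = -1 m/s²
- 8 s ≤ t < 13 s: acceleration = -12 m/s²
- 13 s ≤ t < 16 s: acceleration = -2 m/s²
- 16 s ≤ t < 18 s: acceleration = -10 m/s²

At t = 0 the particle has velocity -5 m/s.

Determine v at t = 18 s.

-87 m/s

Δv equals the area under the a-t graph; then v = v₀ + Δv.
0–3 s: 3 × 3 = 9 m/s
3–8 s: -1 × 5 = -5 m/s
8–13 s: -12 × 5 = -60 m/s
13–16 s: -2 × 3 = -6 m/s
16–18 s: -10 × 2 = -20 m/s
Δv = -82 m/s, so v(18) = -5 + (-82) = -87 m/s.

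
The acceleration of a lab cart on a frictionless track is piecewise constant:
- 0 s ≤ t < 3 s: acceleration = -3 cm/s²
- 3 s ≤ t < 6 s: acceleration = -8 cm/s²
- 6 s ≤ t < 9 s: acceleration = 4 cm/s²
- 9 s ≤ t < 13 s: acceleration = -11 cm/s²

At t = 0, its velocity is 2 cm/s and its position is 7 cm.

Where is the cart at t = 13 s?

On each constant-a segment, Δv = aΔt and Δx = v₀Δt + ½aΔt²; chain segment to segment.
0–3 s: v starts 2 cm/s; Δx = 2·3 + ½·-3·3² = -7.5 cm; v ends -7 cm/s.
3–6 s: v starts -7 cm/s; Δx = -7·3 + ½·-8·3² = -57 cm; v ends -31 cm/s.
6–9 s: v starts -31 cm/s; Δx = -31·3 + ½·4·3² = -75 cm; v ends -19 cm/s.
9–13 s: v starts -19 cm/s; Δx = -19·4 + ½·-11·4² = -164 cm; v ends -63 cm/s.
x(13) = 7 + Σ Δx = -296.5 cm.

-296.5 cm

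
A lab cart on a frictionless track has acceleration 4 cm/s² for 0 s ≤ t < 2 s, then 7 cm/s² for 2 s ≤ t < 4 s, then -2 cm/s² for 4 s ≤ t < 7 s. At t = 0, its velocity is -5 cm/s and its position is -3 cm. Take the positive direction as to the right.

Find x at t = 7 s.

57 cm

On each constant-a segment, Δv = aΔt and Δx = v₀Δt + ½aΔt²; chain segment to segment.
0–2 s: v starts -5 cm/s; Δx = -5·2 + ½·4·2² = -2 cm; v ends 3 cm/s.
2–4 s: v starts 3 cm/s; Δx = 3·2 + ½·7·2² = 20 cm; v ends 17 cm/s.
4–7 s: v starts 17 cm/s; Δx = 17·3 + ½·-2·3² = 42 cm; v ends 11 cm/s.
x(7) = -3 + Σ Δx = 57 cm.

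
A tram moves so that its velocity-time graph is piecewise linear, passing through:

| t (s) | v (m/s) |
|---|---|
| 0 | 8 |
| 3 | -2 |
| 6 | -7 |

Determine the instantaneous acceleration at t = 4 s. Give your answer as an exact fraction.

-5/3 m/s²

Acceleration is the slope of the v-t graph on 3–6 s: (-7 − -2)/(6 − 3) = -5/3 m/s².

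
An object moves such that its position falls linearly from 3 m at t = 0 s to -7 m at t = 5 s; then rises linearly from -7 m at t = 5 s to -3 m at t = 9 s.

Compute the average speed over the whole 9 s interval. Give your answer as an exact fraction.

14/9 m/s

Average speed = (total path length)/(elapsed time); on a piecewise-linear x-t graph the path length is Σ|Δx|.
0–5 s: |Δx| = |-7 − 3| = 10 m
5–9 s: |Δx| = |-3 − -7| = 4 m
Total path = 14 m; average speed = 14/9 = 14/9 m/s.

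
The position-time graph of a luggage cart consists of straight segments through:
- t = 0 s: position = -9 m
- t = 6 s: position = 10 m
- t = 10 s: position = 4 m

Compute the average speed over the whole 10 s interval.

2.5 m/s

Average speed = (total path length)/(elapsed time); on a piecewise-linear x-t graph the path length is Σ|Δx|.
0–6 s: |Δx| = |10 − -9| = 19 m
6–10 s: |Δx| = |4 − 10| = 6 m
Total path = 25 m; average speed = 25/10 = 2.5 m/s.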